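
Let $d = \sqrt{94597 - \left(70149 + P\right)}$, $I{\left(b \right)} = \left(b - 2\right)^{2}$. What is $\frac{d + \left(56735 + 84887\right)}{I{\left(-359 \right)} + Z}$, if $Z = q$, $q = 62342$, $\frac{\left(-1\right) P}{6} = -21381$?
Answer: $\frac{141622}{192663} + \frac{i \sqrt{103838}}{192663} \approx 0.73508 + 0.0016726 i$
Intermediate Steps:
$P = 128286$ ($P = \left(-6\right) \left(-21381\right) = 128286$)
$I{\left(b \right)} = \left(-2 + b\right)^{2}$
$Z = 62342$
$d = i \sqrt{103838}$ ($d = \sqrt{94597 - 198435} = \sqrt{-103838} = i \sqrt{103838} \approx 322.24 i$)
$\frac{d + \left(56735 + 84887\right)}{I{\left(-359 \right)} + Z} = \frac{i \sqrt{103838} + \left(56735 + 84887\right)}{\left(-2 - 359\right)^{2} + 62342} = \frac{i \sqrt{103838} + 141622}{\left(-361\right)^{2} + 62342} = \frac{141622 + i \sqrt{103838}}{130321 + 62342} = \frac{141622 + i \sqrt{103838}}{192663} = \left(141622 + i \sqrt{103838}\right) \frac{1}{192663} = \frac{141622}{192663} + \frac{i \sqrt{103838}}{192663}$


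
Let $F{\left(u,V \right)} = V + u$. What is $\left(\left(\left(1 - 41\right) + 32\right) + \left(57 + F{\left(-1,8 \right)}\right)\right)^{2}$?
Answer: $3136$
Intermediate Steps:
$\left(\left(\left(1 - 41\right) + 32\right) + \left(57 + F{\left(-1,8 \right)}\right)\right)^{2} = \left(\left(\left(1 - 41\right) + 32\right) + \left(57 + \left(8 - 1\right)\right)\right)^{2} = \left(\left(-40 + 32\right) + \left(57 + 7\right)\right)^{2} = \left(-8 + 64\right)^{2} = 56^{2} = 3136$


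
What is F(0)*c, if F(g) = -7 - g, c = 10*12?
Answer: -840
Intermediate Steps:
c = 120
F(0)*c = (-7 - 1*0)*120 = (-7 + 0)*120 = -7*120 = -840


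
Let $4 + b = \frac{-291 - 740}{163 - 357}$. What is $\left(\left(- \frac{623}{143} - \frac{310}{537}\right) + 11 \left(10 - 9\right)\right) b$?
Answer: $\frac{19797350}{2482909} \approx 7.9734$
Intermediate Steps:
$b = \frac{255}{194}$ ($b = -4 + \frac{-291 - 740}{163 - 357} = -4 - \frac{1031}{-194} = -4 - - \frac{1031}{194} = -4 + \frac{1031}{194} = \frac{255}{194} \approx 1.3144$)
$\left(\left(- \frac{623}{143} - \frac{310}{537}\right) + 11 \left(10 - 9\right)\right) b = \left(\left(- \frac{623}{143} - \frac{310}{537}\right) + 11 \left(10 - 9\right)\right) \frac{255}{194} = \left(\left(\left(-623\right) \frac{1}{143} - \frac{310}{537}\right) + 11 \cdot 1\right) \frac{255}{194} = \left(\left(- \frac{623}{143} - \frac{310}{537}\right) + 11\right) \frac{255}{194} = \left(- \frac{378881}{76791} + 11\right) \frac{255}{194} = \frac{465820}{76791} \cdot \frac{255}{194} = \frac{19797350}{2482909}$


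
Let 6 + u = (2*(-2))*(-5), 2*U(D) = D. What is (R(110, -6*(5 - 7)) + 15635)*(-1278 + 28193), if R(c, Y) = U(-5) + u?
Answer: 842251095/2 ≈ 4.2113e+8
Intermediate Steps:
U(D) = D/2
u = 14 (u = -6 + (2*(-2))*(-5) = -6 - 4*(-5) = -6 + 20 = 14)
R(c, Y) = 23/2 (R(c, Y) = (½)*(-5) + 14 = -5/2 + 14 = 23/2)
(R(110, -6*(5 - 7)) + 15635)*(-1278 + 28193) = (23/2 + 15635)*(-1278 + 28193) = (31293/2)*26915 = 842251095/2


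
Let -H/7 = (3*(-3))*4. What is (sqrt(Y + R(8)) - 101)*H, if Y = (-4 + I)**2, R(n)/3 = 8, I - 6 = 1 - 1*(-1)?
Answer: -25452 + 504*sqrt(10) ≈ -23858.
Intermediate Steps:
I = 8 (I = 6 + (1 - 1*(-1)) = 6 + (1 + 1) = 6 + 2 = 8)
R(n) = 24 (R(n) = 3*8 = 24)
Y = 16 (Y = (-4 + 8)**2 = 4**2 = 16)
H = 252 (H = -7*3*(-3)*4 = -(-63)*4 = -7*(-36) = 252)
(sqrt(Y + R(8)) - 101)*H = (sqrt(16 + 24) - 101)*252 = (sqrt(40) - 101)*252 = (2*sqrt(10) - 101)*252 = (-101 + 2*sqrt(10))*252 = -25452 + 504*sqrt(10)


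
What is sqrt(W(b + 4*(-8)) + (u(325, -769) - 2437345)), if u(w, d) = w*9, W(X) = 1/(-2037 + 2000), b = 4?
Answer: I*sqrt(3332721017)/37 ≈ 1560.3*I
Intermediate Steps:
W(X) = -1/37 (W(X) = 1/(-37) = -1/37)
u(w, d) = 9*w
sqrt(W(b + 4*(-8)) + (u(325, -769) - 2437345)) = sqrt(-1/37 + (9*325 - 2437345)) = sqrt(-1/37 + (2925 - 2437345)) = sqrt(-1/37 - 2434420) = sqrt(-90073541/37) = I*sqrt(3332721017)/37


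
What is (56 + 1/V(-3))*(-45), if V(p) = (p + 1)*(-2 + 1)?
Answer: -5085/2 ≈ -2542.5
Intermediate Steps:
V(p) = -1 - p (V(p) = (1 + p)*(-1) = -1 - p)
(56 + 1/V(-3))*(-45) = (56 + 1/(-1 - 1*(-3)))*(-45) = (56 + 1/(-1 + 3))*(-45) = (56 + 1/2)*(-45) = (113/2)*(-45) = -5085/2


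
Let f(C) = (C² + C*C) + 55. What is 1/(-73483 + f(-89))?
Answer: -1/57586 ≈ -1.7365e-5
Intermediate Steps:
f(C) = 55 + 2*C² (f(C) = (C² + C²) + 55 = 2*C² + 55 = 55 + 2*C²)
1/(-73483 + f(-89)) = 1/(-73483 + (55 + 2*(-89)²)) = 1/(-73483 + (55 + 2*7921)) = 1/(-73483 + (55 + 15842)) = 1/(-73483 + 15897) = 1/(-57586) = -1/57586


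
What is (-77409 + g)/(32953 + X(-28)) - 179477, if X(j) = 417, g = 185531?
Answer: -2994519684/16685 ≈ -1.7947e+5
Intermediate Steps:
(-77409 + g)/(32953 + X(-28)) - 179477 = (-77409 + 185531)/(32953 + 417) - 179477 = 108122/33370 - 179477 = 108122*(1/33370) - 179477 = 54061/16685 - 179477 = -2994519684/16685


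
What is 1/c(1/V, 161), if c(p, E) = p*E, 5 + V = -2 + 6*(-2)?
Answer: -19/161 ≈ -0.11801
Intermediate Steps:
V = -19 (V = -5 + (-2 + 6*(-2)) = -5 + (-2 - 12) = -5 - 14 = -19)
c(p, E) = E*p
1/c(1/V, 161) = 1/(161/(-19)) = 1/(161*(-1/19)) = 1/(-161/19) = -19/161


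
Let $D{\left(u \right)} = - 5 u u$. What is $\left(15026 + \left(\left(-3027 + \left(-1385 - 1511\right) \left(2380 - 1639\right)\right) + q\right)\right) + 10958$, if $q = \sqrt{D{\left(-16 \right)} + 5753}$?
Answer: $-2122979 + 3 \sqrt{497} \approx -2.1229 \cdot 10^{6}$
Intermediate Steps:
$D{\left(u \right)} = - 5 u^{2}$
$q = 3 \sqrt{497}$ ($q = \sqrt{- 5 \left(-16\right)^{2} + 5753} = \sqrt{\left(-5\right) 256 + 5753} = \sqrt{-1280 + 5753} = \sqrt{4473} = 3 \sqrt{497} \approx 66.88$)
$\left(15026 + \left(\left(-3027 + \left(-1385 - 1511\right) \left(2380 - 1639\right)\right) + q\right)\right) + 10958 = \left(15026 + \left(\left(-3027 + \left(-1385 - 1511\right) \left(2380 - 1639\right)\right) + 3 \sqrt{497}\right)\right) + 10958 = \left(15026 + \left(\left(-3027 - 2145936\right) + 3 \sqrt{497}\right)\right) + 10958 = \left(15026 - \left(2148963 - 3 \sqrt{497}\right)\right) + 10958 = \left(-2133937 + 3 \sqrt{497}\right) + 10958 = -2122979 + 3 \sqrt{497}$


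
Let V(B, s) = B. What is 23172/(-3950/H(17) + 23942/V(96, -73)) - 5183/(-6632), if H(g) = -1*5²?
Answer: 7477835357/129688760 ≈ 57.660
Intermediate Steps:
H(g) = -25 (H(g) = -1*25 = -25)
23172/(-3950/H(17) + 23942/V(96, -73)) - 5183/(-6632) = 23172/(-3950/(-25) + 23942/96) - 5183/(-6632) = 23172/(-3950*(-1/25) + 23942*(1/96)) - 5183*(-1/6632) = 23172/(158 + 11971/48) + 5183/6632 = 23172/(19555/48) + 5183/6632 = 23172*(48/19555) + 5183/6632 = 1112256/19555 + 5183/6632 = 7477835357/129688760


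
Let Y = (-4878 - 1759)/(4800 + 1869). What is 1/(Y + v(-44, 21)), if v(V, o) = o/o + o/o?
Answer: 6669/6701 ≈ 0.99522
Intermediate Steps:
v(V, o) = 2 (v(V, o) = 1 + 1 = 2)
Y = -6637/6669 ≈ -0.99520
1/(Y + v(-44, 21)) = 1/(-6637/6669 + 2) = 1/(6701/6669) = 6669/6701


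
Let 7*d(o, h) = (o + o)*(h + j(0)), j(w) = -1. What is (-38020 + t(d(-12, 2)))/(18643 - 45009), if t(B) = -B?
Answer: 133058/92281 ≈ 1.4419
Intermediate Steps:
d(o, h) = 2*o*(-1 + h)/7 (d(o, h) = ((o + o)*(h - 1))/7 = ((2*o)*(-1 + h))/7 = (2*o*(-1 + h))/7 = 2*o*(-1 + h)/7)
(-38020 + t(d(-12, 2)))/(18643 - 45009) = (-38020 - 2*(-12)*(-1 + 2)/7)/(18643 - 45009) = (-38020 - 2*(-12)/7)/(-26366) = (-38020 - 1*(-24/7))*(-1/26366) = (-38020 + 24/7)*(-1/26366) = -266116/7*(-1/26366) = 133058/92281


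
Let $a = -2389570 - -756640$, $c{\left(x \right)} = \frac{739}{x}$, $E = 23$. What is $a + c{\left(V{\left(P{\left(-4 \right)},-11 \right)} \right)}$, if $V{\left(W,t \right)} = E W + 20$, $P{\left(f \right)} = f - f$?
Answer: $- \frac{32657861}{20} \approx -1.6329 \cdot 10^{6}$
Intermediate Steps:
$P{\left(f \right)} = 0$
$V{\left(W,t \right)} = 20 + 23 W$ ($V{\left(W,t \right)} = 23 W + 20 = 20 + 23 W$)
$a = -1632930$ ($a = -2389570 + 756640 = -1632930$)
$a + c{\left(V{\left(P{\left(-4 \right)},-11 \right)} \right)} = -1632930 + \frac{739}{20 + 23 \cdot 0} = -1632930 + \frac{739}{20 + 0} = -1632930 + \frac{739}{20} = - \frac{32657861}{20}$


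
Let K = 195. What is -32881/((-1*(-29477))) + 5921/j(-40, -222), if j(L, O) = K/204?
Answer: 11866128291/1916005 ≈ 6193.2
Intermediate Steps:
j(L, O) = 65/68 (j(L, O) = 195/204 = 195*(1/204) = 65/68)
-32881/((-1*(-29477))) + 5921/j(-40, -222) = -32881/((-1*(-29477))) + 5921/(65/68) = -32881/29477 + 5921*(68/65) = -32881*1/29477 + 402628/65 = -32881/29477 + 402628/65 = 11866128291/1916005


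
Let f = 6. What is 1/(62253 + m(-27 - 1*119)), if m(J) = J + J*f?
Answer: 1/61231 ≈ 1.6332e-5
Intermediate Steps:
m(J) = 7*J (m(J) = J + J*6 = J + 6*J = 7*J)
1/(62253 + m(-27 - 1*119)) = 1/(62253 + 7*(-27 - 1*119)) = 1/(62253 + 7*(-27 - 119)) = 1/(62253 + 7*(-146)) = 1/(62253 - 1022) = 1/61231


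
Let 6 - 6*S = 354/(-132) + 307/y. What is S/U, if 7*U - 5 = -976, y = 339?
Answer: -405965/43450308 ≈ -0.0093432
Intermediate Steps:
U = -971/7 (U = 5/7 + (⅐)*(-976) = 5/7 - 976/7 = -971/7 ≈ -138.71)
S = 57995/44748 (S = 1 - (354/(-132) + 307/339)/6 = 1 - (354*(-1/132) + 307*(1/339))/6 = 1 - (-59/22 + 307/339)/6 = 1 - ⅙*(-13247/7458) = 1 + 13247/44748 = 57995/44748 ≈ 1.2960)
S/U = (57995/44748)/(-971/7) = -7/971*57995/44748 = -405965/43450308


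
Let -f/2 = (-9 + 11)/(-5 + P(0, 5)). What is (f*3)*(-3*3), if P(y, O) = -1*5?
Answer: -54/5 ≈ -10.800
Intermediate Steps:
P(y, O) = -5
f = ⅖ (f = -2*(-9 + 11)/(-5 - 5) = -4/(-10) = -4*(-1)/10 = -2*(-⅕) = ⅖ ≈ 0.40000)
(f*3)*(-3*3) = ((⅖)*3)*(-3*3) = (6/5)*(-9) = -54/5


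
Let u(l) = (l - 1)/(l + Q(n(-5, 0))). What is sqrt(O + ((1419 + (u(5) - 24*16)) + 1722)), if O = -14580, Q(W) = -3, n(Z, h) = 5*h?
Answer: I*sqrt(11821) ≈ 108.72*I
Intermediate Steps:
u(l) = (-1 + l)/(-3 + l) (u(l) = (l - 1)/(l - 3) = (-1 + l)/(-3 + l))
sqrt(O + ((1419 + (u(5) - 24*16)) + 1722)) = sqrt(-14580 + ((1419 + ((-1 + 5)/(-3 + 5) - 24*16)) + 1722)) = sqrt(-14580 + ((1419 + (4/2 - 384)) + 1722)) = sqrt(-14580 + ((1419 + ((1/2)*4 - 384)) + 1722)) = sqrt(-14580 + ((1419 + (2 - 384)) + 1722)) = sqrt(-14580 + ((1419 - 382) + 1722)) = sqrt(-14580 + (1037 + 1722)) = sqrt(-14580 + 2759) = sqrt(-11821) = I*sqrt(11821)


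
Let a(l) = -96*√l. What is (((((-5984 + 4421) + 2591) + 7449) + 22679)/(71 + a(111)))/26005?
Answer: -2212076/26471399675 - 2990976*√111/26471399675 ≈ -0.0012740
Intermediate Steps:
(((((-5984 + 4421) + 2591) + 7449) + 22679)/(71 + a(111)))/26005 = (((((-5984 + 4421) + 2591) + 7449) + 22679)/(71 - 96*√111))/26005 = ((((-1563 + 2591) + 7449) + 22679)/(71 - 96*√111))*(1/26005) = (((1028 + 7449) + 22679)/(71 - 96*√111))*(1/26005) = ((8477 + 22679)/(71 - 96*√111))*(1/26005) = (31156/(71 - 96*√111))*(1/26005) = 31156/(26005*(71 - 96*√111))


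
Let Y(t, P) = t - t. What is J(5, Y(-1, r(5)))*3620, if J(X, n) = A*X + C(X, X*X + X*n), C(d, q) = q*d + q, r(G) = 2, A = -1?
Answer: 524900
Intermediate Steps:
C(d, q) = q + d*q (C(d, q) = d*q + q = q + d*q)
Y(t, P) = 0
J(X, n) = -X + (1 + X)*(X**2 + X*n) (J(X, n) = -X + (X*X + X*n)*(1 + X) = -X + (X**2 + X*n)*(1 + X) = -X + (1 + X)*(X**2 + X*n))
J(5, Y(-1, r(5)))*3620 = (5*(-1 + (1 + 5)*(5 + 0)))*3620 = (5*(-1 + 6*5))*3620 = (5*(-1 + 30))*3620 = (5*29)*3620 = 145*3620 = 524900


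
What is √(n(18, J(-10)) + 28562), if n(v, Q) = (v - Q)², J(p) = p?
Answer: √29346 ≈ 171.31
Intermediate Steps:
√(n(18, J(-10)) + 28562) = √((-10 - 1*18)² + 28562) = √((-10 - 18)² + 28562) = √((-28)² + 28562) = √(784 + 28562) = √29346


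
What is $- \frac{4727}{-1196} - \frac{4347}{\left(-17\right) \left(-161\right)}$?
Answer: $\frac{48067}{20332} \approx 2.3641$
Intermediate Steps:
$- \frac{4727}{-1196} - \frac{4347}{\left(-17\right) \left(-161\right)} = \left(-4727\right) \left(- \frac{1}{1196}\right) - \frac{4347}{2737} = \frac{4727}{1196} - \frac{27}{17} = \frac{48067}{20332}$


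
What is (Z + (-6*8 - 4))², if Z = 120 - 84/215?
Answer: 211295296/46225 ≈ 4571.0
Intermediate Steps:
Z = 25716/215 (Z = 120 - 84*1/215 = 120 - 84/215 = 25716/215 ≈ 119.61)
(Z + (-6*8 - 4))² = (25716/215 + (-6*8 - 4))² = (25716/215 + (-48 - 4))² = (25716/215 - 52)² = (14536/215)² = 211295296/46225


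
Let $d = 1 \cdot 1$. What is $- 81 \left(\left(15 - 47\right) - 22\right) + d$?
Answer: $4375$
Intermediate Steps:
$d = 1$
$- 81 \left(\left(15 - 47\right) - 22\right) + d = - 81 \left(\left(15 - 47\right) - 22\right) + 1 = - 81 \left(-32 - 22\right) + 1 = \left(-81\right) \left(-54\right) + 1 = 4374 + 1 = 4375$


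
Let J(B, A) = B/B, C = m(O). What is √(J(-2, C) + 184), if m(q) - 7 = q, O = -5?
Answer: √185 ≈ 13.601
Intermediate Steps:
m(q) = 7 + q
C = 2 (C = 7 - 5 = 2)
J(B, A) = 1
√(J(-2, C) + 184) = √(1 + 184) = √185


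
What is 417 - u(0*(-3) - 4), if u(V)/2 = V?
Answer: 425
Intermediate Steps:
u(V) = 2*V
417 - u(0*(-3) - 4) = 417 - 2*(0*(-3) - 4) = 417 - 2*(0 - 4) = 417 - 2*(-4) = 417 - 1*(-8) = 417 + 8 = 425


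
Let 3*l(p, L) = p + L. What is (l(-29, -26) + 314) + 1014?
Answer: 3929/3 ≈ 1309.7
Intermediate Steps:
l(p, L) = L/3 + p/3 (l(p, L) = (p + L)/3 = (L + p)/3 = L/3 + p/3)
(l(-29, -26) + 314) + 1014 = (((1/3)*(-26) + (1/3)*(-29)) + 314) + 1014 = ((-26/3 - 29/3) + 314) + 1014 = (-55/3 + 314) + 1014 = 887/3 + 1014 = 3929/3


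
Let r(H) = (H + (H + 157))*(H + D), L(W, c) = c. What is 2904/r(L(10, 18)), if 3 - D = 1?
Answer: 726/965 ≈ 0.75233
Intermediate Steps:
D = 2 (D = 3 - 1*1 = 3 - 1 = 2)
r(H) = (2 + H)*(157 + 2*H) (r(H) = (H + (H + 157))*(H + 2) = (H + (157 + H))*(2 + H) = (157 + 2*H)*(2 + H) = (2 + H)*(157 + 2*H))
2904/r(L(10, 18)) = 2904/(314 + 2*18**2 + 161*18) = 2904/(314 + 2*324 + 2898) = 2904/(314 + 648 + 2898) = 2904/3860 = 2904*(1/3860) = 726/965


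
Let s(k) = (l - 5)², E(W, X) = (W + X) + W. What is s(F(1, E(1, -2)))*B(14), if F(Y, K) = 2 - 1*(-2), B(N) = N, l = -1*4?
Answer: 1134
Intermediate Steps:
l = -4
E(W, X) = X + 2*W
F(Y, K) = 4 (F(Y, K) = 2 + 2 = 4)
s(k) = 81 (s(k) = (-4 - 5)² = (-9)² = 81)
s(F(1, E(1, -2)))*B(14) = 81*14 = 1134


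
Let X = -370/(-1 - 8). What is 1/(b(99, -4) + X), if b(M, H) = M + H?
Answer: 9/1225 ≈ 0.0073469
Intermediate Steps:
b(M, H) = H + M
X = 370/9 (X = -370/(-9) = -⅑*(-370) = 370/9 ≈ 41.111)
1/(b(99, -4) + X) = 1/((-4 + 99) + 370/9) = 1/(95 + 370/9) = 1/(1225/9) = 9/1225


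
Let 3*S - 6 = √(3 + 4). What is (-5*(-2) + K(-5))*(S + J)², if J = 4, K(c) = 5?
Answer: 1655/3 + 60*√7 ≈ 710.41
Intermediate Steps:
S = 2 + √7/3 (S = 2 + √(3 + 4)/3 = 2 + √7/3 ≈ 2.8819)
(-5*(-2) + K(-5))*(S + J)² = (-5*(-2) + 5)*((2 + √7/3) + 4)² = (10 + 5)*(6 + √7/3)² = 15*(6 + √7/3)²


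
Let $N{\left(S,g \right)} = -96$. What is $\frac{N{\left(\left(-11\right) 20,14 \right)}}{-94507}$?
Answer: $\frac{96}{94507} \approx 0.0010158$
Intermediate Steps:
$\frac{N{\left(\left(-11\right) 20,14 \right)}}{-94507} = - \frac{96}{-94507} = \left(-96\right) \left(- \frac{1}{94507}\right) = \frac{96}{94507}$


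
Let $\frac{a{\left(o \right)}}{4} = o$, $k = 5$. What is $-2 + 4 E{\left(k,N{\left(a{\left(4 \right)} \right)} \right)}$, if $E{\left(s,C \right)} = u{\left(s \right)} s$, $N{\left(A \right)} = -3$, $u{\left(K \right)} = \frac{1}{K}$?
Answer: $2$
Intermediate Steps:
$a{\left(o \right)} = 4 o$
$E{\left(s,C \right)} = 1$ ($E{\left(s,C \right)} = \frac{s}{s} = 1$)
$-2 + 4 E{\left(k,N{\left(a{\left(4 \right)} \right)} \right)} = -2 + 4 \cdot 1 = -2 + 4 = 2$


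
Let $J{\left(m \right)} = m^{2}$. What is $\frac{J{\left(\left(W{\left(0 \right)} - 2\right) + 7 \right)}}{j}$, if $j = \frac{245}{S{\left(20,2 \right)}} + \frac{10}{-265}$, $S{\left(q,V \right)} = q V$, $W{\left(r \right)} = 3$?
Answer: $\frac{27136}{2581} \approx 10.514$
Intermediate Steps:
$S{\left(q,V \right)} = V q$
$j = \frac{2581}{424}$ ($j = \frac{245}{2 \cdot 20} + \frac{10}{-265} = \frac{245}{40} + 10 \left(- \frac{1}{265}\right) = 245 \cdot \frac{1}{40} - \frac{2}{53} = \frac{49}{8} - \frac{2}{53} = \frac{2581}{424} \approx 6.0873$)
$\frac{J{\left(\left(W{\left(0 \right)} - 2\right) + 7 \right)}}{j} = \frac{\left(\left(3 - 2\right) + 7\right)^{2}}{\frac{2581}{424}} = \left(1 + 7\right)^{2} \cdot \frac{424}{2581} = 8^{2} \cdot \frac{424}{2581} = 64 \cdot \frac{424}{2581} = \frac{27136}{2581}$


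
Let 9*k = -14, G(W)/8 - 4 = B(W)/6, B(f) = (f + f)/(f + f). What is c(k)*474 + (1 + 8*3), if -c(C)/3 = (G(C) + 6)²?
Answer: -2199967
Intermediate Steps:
B(f) = 1 (B(f) = (2*f)/((2*f)) = (2*f)*(1/(2*f)) = 1)
G(W) = 100/3 (G(W) = 32 + 8*(1/6) = 32 + 8*(1*(⅙)) = 32 + 8*(⅙) = 32 + 4/3 = 100/3)
k = -14/9 (k = (⅑)*(-14) = -14/9 ≈ -1.5556)
c(C) = -13924/3 (c(C) = -3*(100/3 + 6)² = -3*(118/3)² = -3*13924/9 = -13924/3)
c(k)*474 + (1 + 8*3) = -13924/3*474 + (1 + 8*3) = -2199992 + (1 + 24) = -2199992 + 25 = -2199967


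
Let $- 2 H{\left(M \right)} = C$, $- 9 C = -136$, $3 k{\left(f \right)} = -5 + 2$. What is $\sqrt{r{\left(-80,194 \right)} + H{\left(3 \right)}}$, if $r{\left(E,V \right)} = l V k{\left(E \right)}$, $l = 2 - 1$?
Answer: $\frac{i \sqrt{1814}}{3} \approx 14.197 i$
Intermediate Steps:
$l = 1$
$k{\left(f \right)} = -1$ ($k{\left(f \right)} = \frac{-5 + 2}{3} = \frac{1}{3} \left(-3\right) = -1$)
$C = \frac{136}{9}$ ($C = \left(- \frac{1}{9}\right) \left(-136\right) = \frac{136}{9} \approx 15.111$)
$r{\left(E,V \right)} = - V$ ($r{\left(E,V \right)} = 1 V \left(-1\right) = V \left(-1\right) = - V$)
$H{\left(M \right)} = - \frac{68}{9}$ ($H{\left(M \right)} = \left(- \frac{1}{2}\right) \frac{136}{9} = - \frac{68}{9}$)
$\sqrt{r{\left(-80,194 \right)} + H{\left(3 \right)}} = \sqrt{\left(-1\right) 194 - \frac{68}{9}} = \sqrt{-194 - \frac{68}{9}} = \sqrt{- \frac{1814}{9}} = \frac{i \sqrt{1814}}{3}$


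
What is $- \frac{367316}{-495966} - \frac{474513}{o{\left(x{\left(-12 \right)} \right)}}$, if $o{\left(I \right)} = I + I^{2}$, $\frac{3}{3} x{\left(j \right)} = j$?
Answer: $- \frac{39215638141}{10911252} \approx -3594.1$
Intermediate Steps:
$x{\left(j \right)} = j$
$- \frac{367316}{-495966} - \frac{474513}{o{\left(x{\left(-12 \right)} \right)}} = - \frac{367316}{-495966} - \frac{474513}{\left(-12\right) \left(1 - 12\right)} = \left(-367316\right) \left(- \frac{1}{495966}\right) - \frac{474513}{\left(-12\right) \left(-11\right)} = \frac{183658}{247983} - \frac{474513}{132} = \frac{183658}{247983} - \frac{158171}{44} = - \frac{39215638141}{10911252}$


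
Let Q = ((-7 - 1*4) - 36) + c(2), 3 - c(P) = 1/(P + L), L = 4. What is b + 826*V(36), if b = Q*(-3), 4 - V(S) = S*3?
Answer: -171543/2 ≈ -85772.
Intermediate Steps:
V(S) = 4 - 3*S (V(S) = 4 - S*3 = 4 - 3*S)
c(P) = 3 - 1/(4 + P) (c(P) = 3 - 1/(P + 4) = 3 - 1/(4 + P))
Q = -265/6 (Q = ((-7 - 1*4) - 36) + (11 + 3*2)/(4 + 2) = ((-7 - 4) - 36) + (11 + 6)/6 = (-11 - 36) + (⅙)*17 = -47 + 17/6 = -265/6 ≈ -44.167)
b = 265/2 (b = -265/6*(-3) = 265/2 ≈ 132.50)
b + 826*V(36) = 265/2 + 826*(4 - 3*36) = 265/2 + 826*(4 - 108) = 265/2 + 826*(-104) = 265/2 - 85904 = -171543/2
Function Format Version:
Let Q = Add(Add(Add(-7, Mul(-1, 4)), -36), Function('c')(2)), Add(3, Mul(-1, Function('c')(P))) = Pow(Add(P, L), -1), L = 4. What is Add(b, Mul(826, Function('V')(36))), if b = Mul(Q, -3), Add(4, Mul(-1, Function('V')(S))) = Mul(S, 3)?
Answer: Rational(-171543, 2) ≈ -85772.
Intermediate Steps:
Function('V')(S) = Add(4, Mul(-3, S)) (Function('V')(S) = Add(4, Mul(-1, Mul(S, 3))) = Add(4, Mul(-1, Mul(3, S))) = Add(4, Mul(-3, S)))
Function('c')(P) = Add(3, Mul(-1, Pow(Add(4, P), -1))) (Function('c')(P) = Add(3, Mul(-1, Pow(Add(P, 4), -1))) = Add(3, Mul(-1, Pow(Add(4, P), -1))))
Q = Rational(-265, 6) (Q = Add(Add(Add(-7, Mul(-1, 4)), -36), Mul(Pow(Add(4, 2), -1), Add(11, Mul(3, 2)))) = Add(Add(Add(-7, -4), -36), Mul(Pow(6, -1), Add(11, 6))) = Add(Add(-11, -36), Mul(Rational(1, 6), 17)) = Add(-47, Rational(17, 6)) = Rational(-265, 6) ≈ -44.167)
b = Rational(265, 2) (b = Mul(Rational(-265, 6), -3) = Rational(265, 2) ≈ 132.50)
Add(b, Mul(826, Function('V')(36))) = Add(Rational(265, 2), Mul(826, Add(4, Mul(-3, 36)))) = Add(Rational(265, 2), Mul(826, Add(4, -108))) = Add(Rational(265, 2), Mul(826, -104)) = Add(Rational(265, 2), -85904) = Rational(-171543, 2)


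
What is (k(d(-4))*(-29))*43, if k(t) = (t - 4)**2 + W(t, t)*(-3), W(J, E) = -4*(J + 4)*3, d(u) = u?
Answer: -79808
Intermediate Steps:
W(J, E) = -48 - 12*J (W(J, E) = -4*(4 + J)*3 = (-16 - 4*J)*3 = -48 - 12*J)
k(t) = 144 + (-4 + t)**2 + 36*t (k(t) = (t - 4)**2 + (-48 - 12*t)*(-3) = (-4 + t)**2 + (144 + 36*t) = 144 + (-4 + t)**2 + 36*t)
(k(d(-4))*(-29))*43 = ((160 + (-4)**2 + 28*(-4))*(-29))*43 = ((160 + 16 - 112)*(-29))*43 = (64*(-29))*43 = -1856*43 = -79808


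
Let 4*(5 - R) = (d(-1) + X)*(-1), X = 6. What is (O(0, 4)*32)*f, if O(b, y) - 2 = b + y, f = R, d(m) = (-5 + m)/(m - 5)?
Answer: 1296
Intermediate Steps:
d(m) = 1 (d(m) = (-5 + m)/(-5 + m) = 1)
R = 27/4 (R = 5 - (1 + 6)*(-1)/4 = 5 - 7*(-1)/4 = 5 - 1/4*(-7) = 5 + 7/4 = 27/4 ≈ 6.7500)
f = 27/4 ≈ 6.7500
O(b, y) = 2 + b + y (O(b, y) = 2 + (b + y) = 2 + b + y)
(O(0, 4)*32)*f = ((2 + 0 + 4)*32)*(27/4) = (6*32)*(27/4) = 192*(27/4) = 1296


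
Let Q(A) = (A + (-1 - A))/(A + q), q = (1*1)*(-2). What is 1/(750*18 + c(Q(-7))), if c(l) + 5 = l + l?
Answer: 9/121457 ≈ 7.4100e-5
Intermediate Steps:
q = -2 (q = 1*(-2) = -2)
Q(A) = -1/(-2 + A) (Q(A) = (A + (-1 - A))/(A - 2) = -1/(-2 + A))
c(l) = -5 + 2*l (c(l) = -5 + (l + l) = -5 + 2*l)
1/(750*18 + c(Q(-7))) = 1/(750*18 + (-5 + 2*(-1/(-2 - 7)))) = 1/(13500 + (-5 + 2*(-1/(-9)))) = 1/(13500 + (-5 + 2*(-1*(-⅑)))) = 1/(13500 + (-5 + 2*(⅑))) = 1/(13500 + (-5 + 2/9)) = 1/(13500 - 43/9) = 1/(121457/9) = 9/121457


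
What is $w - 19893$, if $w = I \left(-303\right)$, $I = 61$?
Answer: $-38376$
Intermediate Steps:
$w = -18483$ ($w = 61 \left(-303\right) = -18483$)
$w - 19893 = -18483 - 19893 = -38376$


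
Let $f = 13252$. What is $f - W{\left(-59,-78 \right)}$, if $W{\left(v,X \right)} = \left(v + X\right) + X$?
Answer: $13467$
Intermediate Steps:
$W{\left(v,X \right)} = v + 2 X$ ($W{\left(v,X \right)} = \left(X + v\right) + X = v + 2 X$)
$f - W{\left(-59,-78 \right)} = 13252 - \left(-59 + 2 \left(-78\right)\right) = 13252 - \left(-59 - 156\right) = 13252 - -215 = 13252 + 215 = 13467$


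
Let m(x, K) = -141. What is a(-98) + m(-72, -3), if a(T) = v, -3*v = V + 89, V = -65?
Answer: -149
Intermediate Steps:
v = -8 (v = -(-65 + 89)/3 = -⅓*24 = -8)
a(T) = -8
a(-98) + m(-72, -3) = -8 - 141 = -149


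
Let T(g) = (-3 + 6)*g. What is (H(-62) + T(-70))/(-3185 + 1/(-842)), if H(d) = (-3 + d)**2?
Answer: -3380630/2681771 ≈ -1.2606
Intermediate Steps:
T(g) = 3*g
(H(-62) + T(-70))/(-3185 + 1/(-842)) = ((-3 - 62)**2 + 3*(-70))/(-3185 + 1/(-842)) = ((-65)**2 - 210)/(-3185 - 1/842) = (4225 - 210)/(-2681771/842) = 4015*(-842/2681771) = -3380630/2681771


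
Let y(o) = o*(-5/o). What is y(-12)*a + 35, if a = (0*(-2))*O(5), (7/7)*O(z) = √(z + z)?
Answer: 35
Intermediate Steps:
O(z) = √2*√z (O(z) = √(z + z) = √(2*z) = √2*√z)
y(o) = -5
a = 0 (a = (0*(-2))*(√2*√5) = 0*√10 = 0)
y(-12)*a + 35 = -5*0 + 35 = 0 + 35 = 35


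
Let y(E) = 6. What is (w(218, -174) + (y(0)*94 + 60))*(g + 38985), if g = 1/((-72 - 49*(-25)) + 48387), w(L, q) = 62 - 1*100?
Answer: 565875851993/24770 ≈ 2.2845e+7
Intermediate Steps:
w(L, q) = -38 (w(L, q) = 62 - 100 = -38)
g = 1/49540 (g = 1/((-72 + 1225) + 48387) = 1/(1153 + 48387) = 1/49540 ≈ 2.0186e-5)
(w(218, -174) + (y(0)*94 + 60))*(g + 38985) = (-38 + (6*94 + 60))*(1/49540 + 38985) = (-38 + (564 + 60))*(1931316901/49540) = (-38 + 624)*(1931316901/49540) = 586*(1931316901/49540) = 565875851993/24770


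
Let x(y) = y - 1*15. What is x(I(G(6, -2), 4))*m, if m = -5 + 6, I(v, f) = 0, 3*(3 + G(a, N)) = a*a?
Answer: -15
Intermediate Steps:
G(a, N) = -3 + a**2/3 (G(a, N) = -3 + (a*a)/3 = -3 + a**2/3)
x(y) = -15 + y (x(y) = y - 15 = -15 + y)
m = 1
x(I(G(6, -2), 4))*m = (-15 + 0)*1 = -15*1 = -15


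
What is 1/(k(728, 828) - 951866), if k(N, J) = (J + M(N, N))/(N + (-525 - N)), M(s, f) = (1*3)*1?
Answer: -175/166576827 ≈ -1.0506e-6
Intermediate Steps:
M(s, f) = 3 (M(s, f) = 3*1 = 3)
k(N, J) = -1/175 - J/525 (k(N, J) = (J + 3)/(N + (-525 - N)) = (3 + J)/(-525) = (3 + J)*(-1/525) = -1/175 - J/525)
1/(k(728, 828) - 951866) = 1/((-1/175 - 1/525*828) - 951866) = 1/((-1/175 - 276/175) - 951866) = 1/(-277/175 - 951866) = 1/(-166576827/175) = -175/166576827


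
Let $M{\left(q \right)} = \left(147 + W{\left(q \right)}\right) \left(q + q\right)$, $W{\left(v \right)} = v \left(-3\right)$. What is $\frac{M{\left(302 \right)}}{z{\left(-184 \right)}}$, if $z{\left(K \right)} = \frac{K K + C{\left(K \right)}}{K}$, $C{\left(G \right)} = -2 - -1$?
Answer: $\frac{28117408}{11285} \approx 2491.6$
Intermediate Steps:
$C{\left(G \right)} = -1$ ($C{\left(G \right)} = -2 + 1 = -1$)
$W{\left(v \right)} = - 3 v$
$z{\left(K \right)} = \frac{-1 + K^{2}}{K}$ ($z{\left(K \right)} = \frac{K K - 1}{K} = \frac{K^{2} - 1}{K} = \frac{-1 + K^{2}}{K}$)
$M{\left(q \right)} = 2 q \left(147 - 3 q\right)$ ($M{\left(q \right)} = \left(147 - 3 q\right) \left(q + q\right) = \left(147 - 3 q\right) 2 q = 2 q \left(147 - 3 q\right)$)
$\frac{M{\left(302 \right)}}{z{\left(-184 \right)}} = \frac{6 \cdot 302 \left(49 - 302\right)}{-184 - \frac{1}{-184}} = \frac{6 \cdot 302 \left(49 - 302\right)}{-184 - - \frac{1}{184}} = \frac{6 \cdot 302 \left(-253\right)}{-184 + \frac{1}{184}} = - \frac{458436}{- \frac{33855}{184}} = \left(-458436\right) \left(- \frac{184}{33855}\right) = \frac{28117408}{11285}$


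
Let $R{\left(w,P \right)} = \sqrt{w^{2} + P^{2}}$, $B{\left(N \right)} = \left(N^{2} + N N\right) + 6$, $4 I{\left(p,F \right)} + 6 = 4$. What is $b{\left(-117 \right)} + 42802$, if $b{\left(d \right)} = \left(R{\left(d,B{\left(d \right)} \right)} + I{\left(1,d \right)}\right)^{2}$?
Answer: $\frac{2999759789}{4} - 3 \sqrt{83321905} \approx 7.4991 \cdot 10^{8}$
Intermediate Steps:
$I{\left(p,F \right)} = - \frac{1}{2}$ ($I{\left(p,F \right)} = - \frac{3}{2} + \frac{1}{4} \cdot 4 = - \frac{3}{2} + 1 = - \frac{1}{2}$)
$B{\left(N \right)} = 6 + 2 N^{2}$ ($B{\left(N \right)} = \left(N^{2} + N^{2}\right) + 6 = 2 N^{2} + 6 = 6 + 2 N^{2}$)
$R{\left(w,P \right)} = \sqrt{P^{2} + w^{2}}$
$b{\left(d \right)} = \left(- \frac{1}{2} + \sqrt{d^{2} + \left(6 + 2 d^{2}\right)^{2}}\right)^{2}$ ($b{\left(d \right)} = \left(\sqrt{\left(6 + 2 d^{2}\right)^{2} + d^{2}} - \frac{1}{2}\right)^{2} = \left(\sqrt{d^{2} + \left(6 + 2 d^{2}\right)^{2}} - \frac{1}{2}\right)^{2} = \left(- \frac{1}{2} + \sqrt{d^{2} + \left(6 + 2 d^{2}\right)^{2}}\right)^{2}$)
$b{\left(-117 \right)} + 42802 = \frac{\left(-1 + 2 \sqrt{\left(-117\right)^{2} + 4 \left(3 + \left(-117\right)^{2}\right)^{2}}\right)^{2}}{4} + 42802 = \frac{\left(-1 + 2 \sqrt{13689 + 4 \left(3 + 13689\right)^{2}}\right)^{2}}{4} + 42802 = \frac{\left(-1 + 2 \sqrt{13689 + 4 \cdot 13692^{2}}\right)^{2}}{4} + 42802 = \frac{\left(-1 + 2 \sqrt{13689 + 4 \cdot 187470864}\right)^{2}}{4} + 42802 = \frac{\left(-1 + 2 \sqrt{13689 + 749883456}\right)^{2}}{4} + 42802 = \frac{\left(-1 + 2 \sqrt{749897145}\right)^{2}}{4} + 42802 = \frac{\left(-1 + 2 \cdot 3 \sqrt{83321905}\right)^{2}}{4} + 42802 = \frac{\left(-1 + 6 \sqrt{83321905}\right)^{2}}{4} + 42802 = 42802 + \frac{\left(-1 + 6 \sqrt{83321905}\right)^{2}}{4}$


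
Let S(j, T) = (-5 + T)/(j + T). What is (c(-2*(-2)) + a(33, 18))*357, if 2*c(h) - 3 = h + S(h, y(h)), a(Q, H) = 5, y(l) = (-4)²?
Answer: 125307/40 ≈ 3132.7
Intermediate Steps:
y(l) = 16
S(j, T) = (-5 + T)/(T + j)
c(h) = 3/2 + h/2 + 11/(2*(16 + h)) (c(h) = 3/2 + (h + (-5 + 16)/(16 + h))/2 = 3/2 + (h + 11/(16 + h))/2 = 3/2 + (h/2 + 11/(2*(16 + h))) = 3/2 + h/2 + 11/(2*(16 + h)))
(c(-2*(-2)) + a(33, 18))*357 = ((11 + (3 - 2*(-2))*(16 - 2*(-2)))/(2*(16 - 2*(-2))) + 5)*357 = ((11 + (3 + 4)*(16 + 4))/(2*(16 + 4)) + 5)*357 = ((½)*(11 + 7*20)/20 + 5)*357 = ((½)*(1/20)*(11 + 140) + 5)*357 = ((½)*(1/20)*151 + 5)*357 = (151/40 + 5)*357 = (351/40)*357 = 125307/40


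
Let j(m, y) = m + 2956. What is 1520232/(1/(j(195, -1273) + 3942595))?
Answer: 5998449333072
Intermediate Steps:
j(m, y) = 2956 + m
1520232/(1/(j(195, -1273) + 3942595)) = 1520232/(1/((2956 + 195) + 3942595)) = 1520232/(1/(3151 + 3942595)) = 1520232/(1/3945746) = 1520232*3945746 = 5998449333072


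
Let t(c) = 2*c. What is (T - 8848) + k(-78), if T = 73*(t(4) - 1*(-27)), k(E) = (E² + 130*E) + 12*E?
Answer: -11285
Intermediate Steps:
k(E) = E² + 142*E
T = 2555 (T = 73*(2*4 - 1*(-27)) = 73*(8 + 27) = 73*35 = 2555)
(T - 8848) + k(-78) = (2555 - 8848) - 78*(142 - 78) = -6293 - 78*64 = -6293 - 4992 = -11285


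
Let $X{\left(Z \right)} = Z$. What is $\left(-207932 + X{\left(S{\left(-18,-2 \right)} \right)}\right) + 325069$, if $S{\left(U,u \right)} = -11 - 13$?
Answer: $117113$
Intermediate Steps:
$S{\left(U,u \right)} = -24$ ($S{\left(U,u \right)} = -11 - 13 = -24$)
$\left(-207932 + X{\left(S{\left(-18,-2 \right)} \right)}\right) + 325069 = \left(-207932 - 24\right) + 325069 = -207956 + 325069 = 117113$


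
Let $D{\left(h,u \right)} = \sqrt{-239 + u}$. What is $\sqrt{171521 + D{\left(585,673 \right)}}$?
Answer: $\sqrt{171521 + \sqrt{434}} \approx 414.18$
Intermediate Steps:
$\sqrt{171521 + D{\left(585,673 \right)}} = \sqrt{171521 + \sqrt{-239 + 673}} = \sqrt{171521 + \sqrt{434}}$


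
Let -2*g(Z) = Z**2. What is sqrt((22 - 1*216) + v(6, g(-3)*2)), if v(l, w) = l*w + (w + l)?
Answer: I*sqrt(251) ≈ 15.843*I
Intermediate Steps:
g(Z) = -Z**2/2
v(l, w) = l + w + l*w (v(l, w) = l*w + (l + w) = l + w + l*w)
sqrt((22 - 1*216) + v(6, g(-3)*2)) = sqrt((22 - 1*216) + (6 - 1/2*(-3)**2*2 + 6*(-1/2*(-3)**2*2))) = sqrt((22 - 216) + (6 - 1/2*9*2 + 6*(-1/2*9*2))) = sqrt(-194 + (6 - 9/2*2 + 6*(-9/2*2))) = sqrt(-194 + (6 - 9 + 6*(-9))) = sqrt(-194 + (6 - 9 - 54)) = sqrt(-194 - 57) = sqrt(-251) = I*sqrt(251)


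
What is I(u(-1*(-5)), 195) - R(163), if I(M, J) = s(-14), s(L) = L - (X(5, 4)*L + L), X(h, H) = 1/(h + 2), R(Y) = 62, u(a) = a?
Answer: -60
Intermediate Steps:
X(h, H) = 1/(2 + h)
s(L) = -L/7 (s(L) = L - (L/(2 + 5) + L) = L - (L/7 + L) = L - 8*L/7 = -L/7)
I(M, J) = 2 (I(M, J) = -⅐*(-14) = 2)
I(u(-1*(-5)), 195) - R(163) = 2 - 1*62 = 2 - 62 = -60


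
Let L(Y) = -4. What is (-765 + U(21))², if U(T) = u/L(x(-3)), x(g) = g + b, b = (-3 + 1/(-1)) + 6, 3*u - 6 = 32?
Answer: 21242881/36 ≈ 5.9008e+5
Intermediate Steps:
u = 38/3 (u = 2 + (⅓)*32 = 2 + 32/3 = 38/3 ≈ 12.667)
b = 2 (b = (-3 - 1) + 6 = -4 + 6 = 2)
x(g) = 2 + g (x(g) = g + 2 = 2 + g)
U(T) = -19/6 (U(T) = (38/3)/(-4) = (38/3)*(-¼) = -19/6)
(-765 + U(21))² = (-765 - 19/6)² = (-4609/6)² = 21242881/36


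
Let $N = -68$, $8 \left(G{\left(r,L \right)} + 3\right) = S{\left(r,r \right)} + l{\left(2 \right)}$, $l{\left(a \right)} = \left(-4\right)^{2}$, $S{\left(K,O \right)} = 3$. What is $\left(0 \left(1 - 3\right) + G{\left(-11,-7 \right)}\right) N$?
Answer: $\frac{85}{2} \approx 42.5$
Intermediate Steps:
$l{\left(a \right)} = 16$
$G{\left(r,L \right)} = - \frac{5}{8}$ ($G{\left(r,L \right)} = -3 + \frac{3 + 16}{8} = -3 + \frac{1}{8} \cdot 19 = -3 + \frac{19}{8} = - \frac{5}{8}$)
$\left(0 \left(1 - 3\right) + G{\left(-11,-7 \right)}\right) N = \left(0 \left(1 - 3\right) - \frac{5}{8}\right) \left(-68\right) = \left(0 \left(-2\right) - \frac{5}{8}\right) \left(-68\right) = \left(0 - \frac{5}{8}\right) \left(-68\right) = \left(- \frac{5}{8}\right) \left(-68\right) = \frac{85}{2}$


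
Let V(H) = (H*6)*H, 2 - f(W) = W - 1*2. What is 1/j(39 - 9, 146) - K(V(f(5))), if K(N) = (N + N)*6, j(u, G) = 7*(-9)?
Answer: -4537/63 ≈ -72.016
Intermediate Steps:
f(W) = 4 - W (f(W) = 2 - (W - 1*2) = 2 - (W - 2) = 2 - (-2 + W) = 2 + (2 - W) = 4 - W)
j(u, G) = -63
V(H) = 6*H**2 (V(H) = (6*H)*H = 6*H**2)
K(N) = 12*N (K(N) = (2*N)*6 = 12*N)
1/j(39 - 9, 146) - K(V(f(5))) = 1/(-63) - 12*6*(4 - 1*5)**2 = -1/63 - 12*6*(4 - 5)**2 = -1/63 - 12*6*(-1)**2 = -1/63 - 12*6*1 = -1/63 - 12*6 = -1/63 - 1*72 = -1/63 - 72 = -4537/63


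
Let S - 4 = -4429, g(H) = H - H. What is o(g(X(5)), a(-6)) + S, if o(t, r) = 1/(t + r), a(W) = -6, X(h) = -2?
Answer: -26551/6 ≈ -4425.2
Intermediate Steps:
g(H) = 0
o(t, r) = 1/(r + t)
S = -4425 (S = 4 - 4429 = -4425)
o(g(X(5)), a(-6)) + S = 1/(-6 + 0) - 4425 = 1/(-6) - 4425 = -⅙ - 4425 = -26551/6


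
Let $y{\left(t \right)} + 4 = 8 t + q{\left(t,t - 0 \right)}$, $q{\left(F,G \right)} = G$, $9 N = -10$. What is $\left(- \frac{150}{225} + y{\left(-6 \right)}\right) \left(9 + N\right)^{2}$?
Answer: $- \frac{887216}{243} \approx -3651.1$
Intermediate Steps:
$N = - \frac{10}{9}$ ($N = \frac{1}{9} \left(-10\right) = - \frac{10}{9} \approx -1.1111$)
$y{\left(t \right)} = -4 + 9 t$ ($y{\left(t \right)} = -4 + \left(8 t + \left(t - 0\right)\right) = -4 + \left(8 t + \left(t + 0\right)\right) = -4 + \left(8 t + t\right) = -4 + 9 t$)
$\left(- \frac{150}{225} + y{\left(-6 \right)}\right) \left(9 + N\right)^{2} = \left(- \frac{150}{225} + \left(-4 + 9 \left(-6\right)\right)\right) \left(9 - \frac{10}{9}\right)^{2} = \left(\left(-150\right) \frac{1}{225} - 58\right) \left(\frac{71}{9}\right)^{2} = \left(- \frac{2}{3} - 58\right) \frac{5041}{81} = \left(- \frac{176}{3}\right) \frac{5041}{81} = - \frac{887216}{243}$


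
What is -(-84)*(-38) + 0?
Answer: -3192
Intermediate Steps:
-(-84)*(-38) + 0 = -84*38 + 0 = -3192 + 0 = -3192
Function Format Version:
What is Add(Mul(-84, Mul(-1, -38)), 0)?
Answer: -3192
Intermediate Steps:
Add(Mul(-84, Mul(-1, -38)), 0) = Add(Mul(-84, 38), 0) = Add(-3192, 0) = -3192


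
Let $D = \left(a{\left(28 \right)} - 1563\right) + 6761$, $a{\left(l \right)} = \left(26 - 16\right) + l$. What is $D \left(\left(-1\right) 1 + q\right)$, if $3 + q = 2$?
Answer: $-10472$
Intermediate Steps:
$q = -1$ ($q = -3 + 2 = -1$)
$a{\left(l \right)} = 10 + l$
$D = 5236$ ($D = \left(\left(10 + 28\right) - 1563\right) + 6761 = \left(38 - 1563\right) + 6761 = -1525 + 6761 = 5236$)
$D \left(\left(-1\right) 1 + q\right) = 5236 \left(\left(-1\right) 1 - 1\right) = 5236 \left(-1 - 1\right) = 5236 \left(-2\right) = -10472$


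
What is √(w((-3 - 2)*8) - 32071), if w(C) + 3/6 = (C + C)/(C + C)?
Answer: 7*I*√2618/2 ≈ 179.08*I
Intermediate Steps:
w(C) = ½ (w(C) = -½ + (C + C)/(C + C) = -½ + (2*C)/((2*C)) = -½ + (2*C)*(1/(2*C)) = -½ + 1 = ½)
√(w((-3 - 2)*8) - 32071) = √(½ - 32071) = √(-64141/2) = 7*I*√2618/2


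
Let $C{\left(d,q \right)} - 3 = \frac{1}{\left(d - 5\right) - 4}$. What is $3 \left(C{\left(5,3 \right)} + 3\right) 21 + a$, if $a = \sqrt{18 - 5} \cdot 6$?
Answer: $\frac{1449}{4} + 6 \sqrt{13} \approx 383.88$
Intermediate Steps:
$C{\left(d,q \right)} = 3 + \frac{1}{-9 + d}$ ($C{\left(d,q \right)} = 3 + \frac{1}{\left(d - 5\right) - 4} = 3 + \frac{1}{\left(-5 + d\right) - 4} = 3 + \frac{1}{-9 + d}$)
$a = 6 \sqrt{13}$ ($a = \sqrt{13} \cdot 6 = 6 \sqrt{13} \approx 21.633$)
$3 \left(C{\left(5,3 \right)} + 3\right) 21 + a = 3 \left(\frac{-26 + 3 \cdot 5}{-9 + 5} + 3\right) 21 + 6 \sqrt{13} = 3 \left(\frac{-26 + 15}{-4} + 3\right) 21 + 6 \sqrt{13} = 3 \left(\left(- \frac{1}{4}\right) \left(-11\right) + 3\right) 21 + 6 \sqrt{13} = 3 \left(\frac{11}{4} + 3\right) 21 + 6 \sqrt{13} = 3 \cdot \frac{23}{4} \cdot 21 + 6 \sqrt{13} = \frac{69}{4} \cdot 21 + 6 \sqrt{13} = \frac{1449}{4} + 6 \sqrt{13}$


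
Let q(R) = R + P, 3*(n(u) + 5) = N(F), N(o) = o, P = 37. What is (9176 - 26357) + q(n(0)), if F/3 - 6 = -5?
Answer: -17148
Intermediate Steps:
F = 3 (F = 18 + 3*(-5) = 18 - 15 = 3)
n(u) = -4 (n(u) = -5 + (⅓)*3 = -5 + 1 = -4)
q(R) = 37 + R (q(R) = R + 37 = 37 + R)
(9176 - 26357) + q(n(0)) = (9176 - 26357) + (37 - 4) = -17181 + 33 = -17148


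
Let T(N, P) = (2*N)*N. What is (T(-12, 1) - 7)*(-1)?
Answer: -281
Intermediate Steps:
T(N, P) = 2*N**2
(T(-12, 1) - 7)*(-1) = (2*(-12)**2 - 7)*(-1) = (2*144 - 7)*(-1) = (288 - 7)*(-1) = 281*(-1) = -281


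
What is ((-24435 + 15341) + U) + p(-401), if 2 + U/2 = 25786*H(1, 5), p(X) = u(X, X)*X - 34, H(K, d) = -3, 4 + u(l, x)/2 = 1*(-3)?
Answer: -158234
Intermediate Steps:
u(l, x) = -14 (u(l, x) = -8 + 2*(1*(-3)) = -8 + 2*(-3) = -8 - 6 = -14)
p(X) = -34 - 14*X (p(X) = -14*X - 34 = -34 - 14*X)
U = -154720 (U = -4 + 2*(25786*(-3)) = -4 + 2*(-77358) = -4 - 154716 = -154720)
((-24435 + 15341) + U) + p(-401) = ((-24435 + 15341) - 154720) + (-34 - 14*(-401)) = (-9094 - 154720) + (-34 + 5614) = -163814 + 5580 = -158234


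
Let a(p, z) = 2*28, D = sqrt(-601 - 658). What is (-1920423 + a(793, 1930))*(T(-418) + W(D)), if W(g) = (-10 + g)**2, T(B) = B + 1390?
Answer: 359108629 + 38407340*I*sqrt(1259) ≈ 3.5911e+8 + 1.3628e+9*I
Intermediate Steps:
T(B) = 1390 + B
D = I*sqrt(1259) (D = sqrt(-1259) = I*sqrt(1259) ≈ 35.482*I)
a(p, z) = 56
(-1920423 + a(793, 1930))*(T(-418) + W(D)) = (-1920423 + 56)*((1390 - 418) + (-10 + I*sqrt(1259))**2) = -1920367*(972 + (-10 + I*sqrt(1259))**2) = -1866596724 - 1920367*(-10 + I*sqrt(1259))**2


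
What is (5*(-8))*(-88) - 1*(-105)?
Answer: 3625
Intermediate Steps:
(5*(-8))*(-88) - 1*(-105) = -40*(-88) + 105 = 3520 + 105 = 3625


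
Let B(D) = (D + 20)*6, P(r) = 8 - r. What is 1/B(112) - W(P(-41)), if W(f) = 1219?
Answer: -965447/792 ≈ -1219.0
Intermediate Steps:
B(D) = 120 + 6*D (B(D) = (20 + D)*6 = 120 + 6*D)
1/B(112) - W(P(-41)) = 1/(120 + 6*112) - 1*1219 = 1/(120 + 672) - 1219 = 1/792 - 1219 = -965447/792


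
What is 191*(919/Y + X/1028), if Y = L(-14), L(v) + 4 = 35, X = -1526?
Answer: 85704183/15934 ≈ 5378.7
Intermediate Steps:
L(v) = 31 (L(v) = -4 + 35 = 31)
Y = 31
191*(919/Y + X/1028) = 191*(919/31 - 1526/1028) = 191*(919*(1/31) - 1526*1/1028) = 191*(919/31 - 763/514) = 191*(448713/15934) = 85704183/15934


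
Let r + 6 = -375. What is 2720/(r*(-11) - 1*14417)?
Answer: -1360/5113 ≈ -0.26599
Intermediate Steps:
r = -381 (r = -6 - 375 = -381)
2720/(r*(-11) - 1*14417) = 2720/(-381*(-11) - 1*14417) = 2720/(4191 - 14417) = 2720/(-10226) = 2720*(-1/10226) = -1360/5113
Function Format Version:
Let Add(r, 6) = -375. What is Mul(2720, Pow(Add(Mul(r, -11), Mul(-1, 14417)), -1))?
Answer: Rational(-1360, 5113) ≈ -0.26599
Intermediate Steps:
r = -381 (r = Add(-6, -375) = -381)
Mul(2720, Pow(Add(Mul(r, -11), Mul(-1, 14417)), -1)) = Mul(2720, Pow(Add(Mul(-381, -11), Mul(-1, 14417)), -1)) = Mul(2720, Pow(Add(4191, -14417), -1)) = Mul(2720, Pow(-10226, -1)) = Mul(2720, Rational(-1, 10226)) = Rational(-1360, 5113)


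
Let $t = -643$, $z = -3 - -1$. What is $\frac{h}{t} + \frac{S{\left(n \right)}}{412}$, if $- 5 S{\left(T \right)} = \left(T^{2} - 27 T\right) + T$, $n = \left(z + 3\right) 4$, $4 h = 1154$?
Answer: $- \frac{268863}{662290} \approx -0.40596$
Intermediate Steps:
$z = -2$ ($z = -3 + 1 = -2$)
$h = \frac{577}{2}$ ($h = \frac{1}{4} \cdot 1154 = \frac{577}{2} \approx 288.5$)
$n = 4$ ($n = \left(-2 + 3\right) 4 = 1 \cdot 4 = 4$)
$S{\left(T \right)} = - \frac{T^{2}}{5} + \frac{26 T}{5}$ ($S{\left(T \right)} = - \frac{\left(T^{2} - 27 T\right) + T}{5} = - \frac{T^{2} - 26 T}{5} = - \frac{T^{2}}{5} + \frac{26 T}{5}$)
$\frac{h}{t} + \frac{S{\left(n \right)}}{412} = \frac{577}{2 \left(-643\right)} + \frac{\frac{1}{5} \cdot 4 \left(26 - 4\right)}{412} = \frac{577}{2} \left(- \frac{1}{643}\right) + \frac{1}{5} \cdot 4 \left(26 - 4\right) \frac{1}{412} = - \frac{577}{1286} + \frac{1}{5} \cdot 4 \cdot 22 \cdot \frac{1}{412} = - \frac{577}{1286} + \frac{88}{5} \cdot \frac{1}{412} = - \frac{577}{1286} + \frac{22}{515} = - \frac{268863}{662290}$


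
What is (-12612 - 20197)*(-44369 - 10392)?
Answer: 1796653649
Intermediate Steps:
(-12612 - 20197)*(-44369 - 10392) = -32809*(-54761) = 1796653649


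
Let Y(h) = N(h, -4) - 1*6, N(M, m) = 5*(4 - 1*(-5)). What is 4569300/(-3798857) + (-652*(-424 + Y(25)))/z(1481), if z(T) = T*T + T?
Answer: -4537651233230/4168945447797 ≈ -1.0884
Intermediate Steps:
N(M, m) = 45 (N(M, m) = 5*(4 + 5) = 5*9 = 45)
z(T) = T + T² (z(T) = T² + T = T + T²)
Y(h) = 39 (Y(h) = 45 - 1*6 = 45 - 6 = 39)
4569300/(-3798857) + (-652*(-424 + Y(25)))/z(1481) = 4569300/(-3798857) + (-652*(-424 + 39))/((1481*(1 + 1481))) = 4569300*(-1/3798857) + (-652*(-385))/((1481*1482)) = -4569300/3798857 + 251020/2194842 = -4569300/3798857 + 251020*(1/2194842) = -4569300/3798857 + 125510/1097421 = -4537651233230/4168945447797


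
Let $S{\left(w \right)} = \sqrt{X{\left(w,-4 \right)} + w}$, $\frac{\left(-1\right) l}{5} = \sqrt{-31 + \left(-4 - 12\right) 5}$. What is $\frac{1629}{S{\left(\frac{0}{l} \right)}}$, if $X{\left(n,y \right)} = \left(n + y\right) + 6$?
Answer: $\frac{1629 \sqrt{2}}{2} \approx 1151.9$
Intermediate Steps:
$X{\left(n,y \right)} = 6 + n + y$
$l = - 5 i \sqrt{111}$ ($l = - 5 \sqrt{-31 + \left(-4 - 12\right) 5} = - 5 \sqrt{-31 - 80} = - 5 \sqrt{-111} = - 5 i \sqrt{111} \approx - 52.678 i$)
$S{\left(w \right)} = \sqrt{2 + 2 w}$ ($S{\left(w \right)} = \sqrt{\left(6 + w - 4\right) + w} = \sqrt{\left(2 + w\right) + w} = \sqrt{2 + 2 w}$)
$\frac{1629}{S{\left(\frac{0}{l} \right)}} = \frac{1629}{\sqrt{2 + 2 \frac{0}{\left(-5\right) i \sqrt{111}}}} = \frac{1629}{\sqrt{2 + 2 \cdot 0 \frac{i \sqrt{111}}{555}}} = \frac{1629}{\sqrt{2 + 2 \cdot 0}} = \frac{1629}{\sqrt{2 + 0}} = \frac{1629}{\sqrt{2}} = 1629 \frac{\sqrt{2}}{2} = \frac{1629 \sqrt{2}}{2}$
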